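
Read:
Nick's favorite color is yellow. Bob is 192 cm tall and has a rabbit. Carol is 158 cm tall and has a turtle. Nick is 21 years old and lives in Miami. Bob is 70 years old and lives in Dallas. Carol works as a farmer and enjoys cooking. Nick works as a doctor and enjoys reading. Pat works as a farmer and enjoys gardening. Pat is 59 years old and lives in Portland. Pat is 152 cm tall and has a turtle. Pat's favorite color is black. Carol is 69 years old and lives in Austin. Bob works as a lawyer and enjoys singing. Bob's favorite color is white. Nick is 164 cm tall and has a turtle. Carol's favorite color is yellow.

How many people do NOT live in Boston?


Not in Boston: 4

4


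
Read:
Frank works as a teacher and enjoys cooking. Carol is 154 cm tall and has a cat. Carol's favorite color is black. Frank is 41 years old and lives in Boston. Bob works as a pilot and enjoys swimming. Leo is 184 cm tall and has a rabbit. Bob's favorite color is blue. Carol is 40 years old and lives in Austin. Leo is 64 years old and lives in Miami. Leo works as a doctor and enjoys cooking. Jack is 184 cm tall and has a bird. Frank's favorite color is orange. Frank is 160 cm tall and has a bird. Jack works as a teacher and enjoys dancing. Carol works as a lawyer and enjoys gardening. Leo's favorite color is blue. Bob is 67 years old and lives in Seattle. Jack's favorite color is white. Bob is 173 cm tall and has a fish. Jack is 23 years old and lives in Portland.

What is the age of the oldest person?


Oldest: Bob at 67

67


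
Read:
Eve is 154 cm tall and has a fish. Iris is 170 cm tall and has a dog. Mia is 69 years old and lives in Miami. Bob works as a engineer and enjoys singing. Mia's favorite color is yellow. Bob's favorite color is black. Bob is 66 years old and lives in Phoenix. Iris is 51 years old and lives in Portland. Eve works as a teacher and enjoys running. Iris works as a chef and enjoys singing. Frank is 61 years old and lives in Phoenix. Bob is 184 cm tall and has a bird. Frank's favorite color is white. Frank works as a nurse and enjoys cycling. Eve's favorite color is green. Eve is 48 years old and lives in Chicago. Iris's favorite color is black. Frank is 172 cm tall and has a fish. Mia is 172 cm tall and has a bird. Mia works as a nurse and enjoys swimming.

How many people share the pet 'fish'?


Count: 2

2


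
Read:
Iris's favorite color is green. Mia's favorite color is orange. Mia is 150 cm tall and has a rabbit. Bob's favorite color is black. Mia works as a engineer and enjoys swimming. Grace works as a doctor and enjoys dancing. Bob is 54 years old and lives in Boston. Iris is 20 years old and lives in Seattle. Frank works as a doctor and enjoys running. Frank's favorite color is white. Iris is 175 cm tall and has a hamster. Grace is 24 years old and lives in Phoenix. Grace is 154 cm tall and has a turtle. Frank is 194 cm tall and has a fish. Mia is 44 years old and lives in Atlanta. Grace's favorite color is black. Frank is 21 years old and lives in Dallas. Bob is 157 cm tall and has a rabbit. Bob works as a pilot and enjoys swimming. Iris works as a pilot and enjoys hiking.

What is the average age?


Sum=163, n=5, avg=32.6

32.6


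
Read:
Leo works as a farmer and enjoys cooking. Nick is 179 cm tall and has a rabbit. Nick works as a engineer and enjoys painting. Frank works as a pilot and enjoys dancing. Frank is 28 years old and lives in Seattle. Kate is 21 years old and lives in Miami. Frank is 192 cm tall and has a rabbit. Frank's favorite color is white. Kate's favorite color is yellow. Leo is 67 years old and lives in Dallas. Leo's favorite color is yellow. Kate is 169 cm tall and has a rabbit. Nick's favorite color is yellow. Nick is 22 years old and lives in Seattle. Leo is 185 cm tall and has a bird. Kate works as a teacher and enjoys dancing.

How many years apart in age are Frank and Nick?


28 vs 22, diff = 6

6


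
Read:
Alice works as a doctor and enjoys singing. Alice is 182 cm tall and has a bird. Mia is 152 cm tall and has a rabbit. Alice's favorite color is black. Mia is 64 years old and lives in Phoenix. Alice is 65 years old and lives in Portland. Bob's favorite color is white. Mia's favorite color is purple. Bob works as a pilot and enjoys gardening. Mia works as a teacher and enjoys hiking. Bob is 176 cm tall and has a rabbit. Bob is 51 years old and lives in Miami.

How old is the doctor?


The doctor is Alice, age 65

65


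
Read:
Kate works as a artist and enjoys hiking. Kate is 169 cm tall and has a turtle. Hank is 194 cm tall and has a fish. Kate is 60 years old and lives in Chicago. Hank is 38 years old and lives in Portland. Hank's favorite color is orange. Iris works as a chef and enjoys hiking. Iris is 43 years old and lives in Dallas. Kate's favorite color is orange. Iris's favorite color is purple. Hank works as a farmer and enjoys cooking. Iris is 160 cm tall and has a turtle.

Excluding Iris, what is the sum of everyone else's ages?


Sum (excluding Iris): 98

98


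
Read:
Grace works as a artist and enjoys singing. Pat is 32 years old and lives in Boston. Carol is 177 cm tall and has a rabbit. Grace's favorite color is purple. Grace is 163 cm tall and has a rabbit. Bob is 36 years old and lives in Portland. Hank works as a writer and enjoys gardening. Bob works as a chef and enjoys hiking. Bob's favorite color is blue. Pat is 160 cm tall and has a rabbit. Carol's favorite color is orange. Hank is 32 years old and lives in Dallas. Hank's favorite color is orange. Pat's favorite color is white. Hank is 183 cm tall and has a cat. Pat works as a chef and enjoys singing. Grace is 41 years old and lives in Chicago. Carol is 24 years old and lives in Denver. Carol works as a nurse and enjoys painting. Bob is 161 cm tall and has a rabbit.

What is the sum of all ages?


41+32+32+36+24 = 165

165


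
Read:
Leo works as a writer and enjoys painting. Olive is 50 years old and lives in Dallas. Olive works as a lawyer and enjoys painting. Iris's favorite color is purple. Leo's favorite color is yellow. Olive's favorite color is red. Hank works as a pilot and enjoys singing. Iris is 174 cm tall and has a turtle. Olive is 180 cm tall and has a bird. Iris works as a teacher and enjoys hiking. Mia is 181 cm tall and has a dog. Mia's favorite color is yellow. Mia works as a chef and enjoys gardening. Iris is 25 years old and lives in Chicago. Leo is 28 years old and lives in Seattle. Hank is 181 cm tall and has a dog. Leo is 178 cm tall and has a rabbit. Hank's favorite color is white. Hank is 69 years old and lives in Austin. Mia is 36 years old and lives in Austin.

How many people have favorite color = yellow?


Count: 2

2


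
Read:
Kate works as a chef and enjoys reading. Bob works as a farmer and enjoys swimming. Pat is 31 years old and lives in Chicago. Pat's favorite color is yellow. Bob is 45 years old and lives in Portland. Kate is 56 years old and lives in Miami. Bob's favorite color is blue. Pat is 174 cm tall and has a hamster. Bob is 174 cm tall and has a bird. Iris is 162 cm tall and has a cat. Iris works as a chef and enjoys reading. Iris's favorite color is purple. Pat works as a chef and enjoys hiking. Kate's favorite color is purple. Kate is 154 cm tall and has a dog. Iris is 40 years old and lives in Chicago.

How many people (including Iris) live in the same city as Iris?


Iris lives in Chicago. Count = 2

2


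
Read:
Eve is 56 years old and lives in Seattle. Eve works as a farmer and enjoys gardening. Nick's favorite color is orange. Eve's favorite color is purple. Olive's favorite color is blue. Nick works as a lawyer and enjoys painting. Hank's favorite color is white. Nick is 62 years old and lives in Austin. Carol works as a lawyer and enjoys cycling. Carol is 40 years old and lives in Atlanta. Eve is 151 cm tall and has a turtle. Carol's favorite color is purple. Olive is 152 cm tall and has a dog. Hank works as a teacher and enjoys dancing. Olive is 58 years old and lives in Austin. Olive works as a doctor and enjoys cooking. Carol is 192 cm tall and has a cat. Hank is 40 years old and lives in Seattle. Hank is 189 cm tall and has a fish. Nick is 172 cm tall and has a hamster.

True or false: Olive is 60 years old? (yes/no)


Olive is actually 58. no

no


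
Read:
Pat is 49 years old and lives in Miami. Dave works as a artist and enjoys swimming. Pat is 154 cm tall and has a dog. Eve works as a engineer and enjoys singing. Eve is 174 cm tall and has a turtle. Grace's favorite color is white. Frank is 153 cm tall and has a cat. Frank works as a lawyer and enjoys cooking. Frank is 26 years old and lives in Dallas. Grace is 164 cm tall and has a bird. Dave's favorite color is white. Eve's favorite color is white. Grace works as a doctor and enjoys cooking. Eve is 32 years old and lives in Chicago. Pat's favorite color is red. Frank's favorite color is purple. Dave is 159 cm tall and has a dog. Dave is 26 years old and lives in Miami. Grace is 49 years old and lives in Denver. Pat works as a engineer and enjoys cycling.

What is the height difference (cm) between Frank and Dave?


|153 - 159| = 6

6


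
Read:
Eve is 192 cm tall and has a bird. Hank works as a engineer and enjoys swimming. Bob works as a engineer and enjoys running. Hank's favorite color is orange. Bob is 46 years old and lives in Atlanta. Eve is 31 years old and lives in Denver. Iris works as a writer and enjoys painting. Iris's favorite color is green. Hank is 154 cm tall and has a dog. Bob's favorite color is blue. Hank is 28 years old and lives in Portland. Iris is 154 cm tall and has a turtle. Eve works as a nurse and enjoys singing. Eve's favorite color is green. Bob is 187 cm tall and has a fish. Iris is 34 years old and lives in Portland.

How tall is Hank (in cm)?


Hank is 154 cm tall

154


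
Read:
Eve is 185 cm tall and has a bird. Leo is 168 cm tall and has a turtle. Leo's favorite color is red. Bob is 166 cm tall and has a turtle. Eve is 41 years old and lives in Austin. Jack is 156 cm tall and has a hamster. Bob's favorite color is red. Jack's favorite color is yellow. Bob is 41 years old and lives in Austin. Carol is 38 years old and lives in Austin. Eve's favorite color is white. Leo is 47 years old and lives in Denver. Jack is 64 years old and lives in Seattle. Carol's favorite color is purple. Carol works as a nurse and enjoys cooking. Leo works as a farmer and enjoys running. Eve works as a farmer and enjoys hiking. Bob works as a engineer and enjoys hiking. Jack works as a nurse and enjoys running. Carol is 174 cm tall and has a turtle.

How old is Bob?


Bob is 41 years old

41


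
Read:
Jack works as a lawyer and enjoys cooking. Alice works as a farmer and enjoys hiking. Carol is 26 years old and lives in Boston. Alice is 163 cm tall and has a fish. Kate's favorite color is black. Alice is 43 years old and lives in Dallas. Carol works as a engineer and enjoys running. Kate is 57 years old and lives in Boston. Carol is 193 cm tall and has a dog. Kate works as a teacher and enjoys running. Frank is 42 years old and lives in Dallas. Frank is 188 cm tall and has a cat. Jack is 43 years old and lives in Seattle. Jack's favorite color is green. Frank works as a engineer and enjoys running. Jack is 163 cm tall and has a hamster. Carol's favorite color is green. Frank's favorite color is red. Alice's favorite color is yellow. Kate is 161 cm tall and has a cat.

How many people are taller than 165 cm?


Taller than 165: 2

2


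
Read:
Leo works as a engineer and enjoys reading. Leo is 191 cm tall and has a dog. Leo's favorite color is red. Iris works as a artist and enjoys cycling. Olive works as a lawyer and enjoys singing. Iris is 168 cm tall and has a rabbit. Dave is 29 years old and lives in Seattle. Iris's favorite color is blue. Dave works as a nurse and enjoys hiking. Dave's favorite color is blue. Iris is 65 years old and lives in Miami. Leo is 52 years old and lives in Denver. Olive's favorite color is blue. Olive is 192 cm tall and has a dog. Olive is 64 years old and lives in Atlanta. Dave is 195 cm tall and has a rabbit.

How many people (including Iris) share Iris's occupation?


Iris is a artist. Count = 1

1


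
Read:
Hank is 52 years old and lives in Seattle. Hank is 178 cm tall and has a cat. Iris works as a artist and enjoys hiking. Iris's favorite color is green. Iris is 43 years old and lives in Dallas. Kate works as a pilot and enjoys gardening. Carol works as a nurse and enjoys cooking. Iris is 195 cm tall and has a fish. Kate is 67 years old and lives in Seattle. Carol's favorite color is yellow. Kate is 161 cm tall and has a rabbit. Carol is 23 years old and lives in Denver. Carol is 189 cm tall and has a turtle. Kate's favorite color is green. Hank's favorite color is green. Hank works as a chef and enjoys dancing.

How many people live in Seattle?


Count in Seattle: 2

2


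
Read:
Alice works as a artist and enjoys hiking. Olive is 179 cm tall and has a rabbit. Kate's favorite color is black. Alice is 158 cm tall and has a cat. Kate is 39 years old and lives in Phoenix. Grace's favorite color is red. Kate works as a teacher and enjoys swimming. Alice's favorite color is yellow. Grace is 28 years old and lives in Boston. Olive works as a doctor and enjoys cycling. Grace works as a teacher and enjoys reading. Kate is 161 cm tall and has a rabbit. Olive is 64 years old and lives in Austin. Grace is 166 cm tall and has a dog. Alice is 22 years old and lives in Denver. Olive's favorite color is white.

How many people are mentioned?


People: Grace, Olive, Kate, Alice. Count = 4

4


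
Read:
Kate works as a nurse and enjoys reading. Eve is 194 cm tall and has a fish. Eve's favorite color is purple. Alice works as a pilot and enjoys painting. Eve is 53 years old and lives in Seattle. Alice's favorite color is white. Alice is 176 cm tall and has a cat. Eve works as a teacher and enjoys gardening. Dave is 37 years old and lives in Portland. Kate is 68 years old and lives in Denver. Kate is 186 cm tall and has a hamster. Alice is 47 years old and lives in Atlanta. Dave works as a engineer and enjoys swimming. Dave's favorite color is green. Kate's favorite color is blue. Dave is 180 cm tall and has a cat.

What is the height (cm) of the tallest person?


Tallest: Eve at 194 cm

194


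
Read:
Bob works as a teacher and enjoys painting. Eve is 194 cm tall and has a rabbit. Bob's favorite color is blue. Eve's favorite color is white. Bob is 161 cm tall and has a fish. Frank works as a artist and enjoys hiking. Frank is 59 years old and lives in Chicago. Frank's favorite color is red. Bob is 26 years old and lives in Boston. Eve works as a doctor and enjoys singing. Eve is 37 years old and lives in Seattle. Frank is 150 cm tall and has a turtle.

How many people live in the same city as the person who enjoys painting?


Person with hobby painting is Bob, city Boston. Count = 1

1


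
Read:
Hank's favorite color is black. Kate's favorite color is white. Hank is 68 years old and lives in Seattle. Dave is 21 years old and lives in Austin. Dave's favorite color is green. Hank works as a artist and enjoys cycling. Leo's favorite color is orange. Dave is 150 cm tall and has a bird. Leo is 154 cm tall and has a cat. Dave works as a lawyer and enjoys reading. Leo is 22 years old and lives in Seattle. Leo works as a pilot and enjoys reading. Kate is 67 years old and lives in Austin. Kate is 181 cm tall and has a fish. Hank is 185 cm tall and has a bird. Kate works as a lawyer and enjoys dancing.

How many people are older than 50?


Filter: 2

2


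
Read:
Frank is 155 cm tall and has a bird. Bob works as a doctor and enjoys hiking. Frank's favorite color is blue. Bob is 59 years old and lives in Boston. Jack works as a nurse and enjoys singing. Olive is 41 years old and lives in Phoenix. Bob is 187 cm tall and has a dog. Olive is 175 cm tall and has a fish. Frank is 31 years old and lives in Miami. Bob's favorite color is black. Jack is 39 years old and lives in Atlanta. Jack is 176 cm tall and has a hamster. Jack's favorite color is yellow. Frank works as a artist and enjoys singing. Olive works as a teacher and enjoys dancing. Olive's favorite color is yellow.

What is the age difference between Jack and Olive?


|39 - 41| = 2

2


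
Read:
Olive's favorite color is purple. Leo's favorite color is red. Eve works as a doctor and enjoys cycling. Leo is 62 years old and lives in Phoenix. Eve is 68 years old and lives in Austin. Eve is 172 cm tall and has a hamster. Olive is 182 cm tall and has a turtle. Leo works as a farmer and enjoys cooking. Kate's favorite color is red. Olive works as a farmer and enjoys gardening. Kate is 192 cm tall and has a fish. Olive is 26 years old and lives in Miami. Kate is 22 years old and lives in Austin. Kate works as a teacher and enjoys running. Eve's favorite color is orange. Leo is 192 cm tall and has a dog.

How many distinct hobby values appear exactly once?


Unique hobby values: 4

4


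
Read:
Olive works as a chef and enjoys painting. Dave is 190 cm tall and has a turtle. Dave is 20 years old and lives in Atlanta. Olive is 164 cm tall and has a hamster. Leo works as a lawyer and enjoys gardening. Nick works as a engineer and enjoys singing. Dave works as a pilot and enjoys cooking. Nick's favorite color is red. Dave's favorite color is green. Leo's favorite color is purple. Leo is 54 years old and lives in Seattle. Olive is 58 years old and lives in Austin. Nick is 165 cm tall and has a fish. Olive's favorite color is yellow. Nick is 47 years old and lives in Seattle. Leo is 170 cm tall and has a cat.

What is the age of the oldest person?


Oldest: Olive at 58

58


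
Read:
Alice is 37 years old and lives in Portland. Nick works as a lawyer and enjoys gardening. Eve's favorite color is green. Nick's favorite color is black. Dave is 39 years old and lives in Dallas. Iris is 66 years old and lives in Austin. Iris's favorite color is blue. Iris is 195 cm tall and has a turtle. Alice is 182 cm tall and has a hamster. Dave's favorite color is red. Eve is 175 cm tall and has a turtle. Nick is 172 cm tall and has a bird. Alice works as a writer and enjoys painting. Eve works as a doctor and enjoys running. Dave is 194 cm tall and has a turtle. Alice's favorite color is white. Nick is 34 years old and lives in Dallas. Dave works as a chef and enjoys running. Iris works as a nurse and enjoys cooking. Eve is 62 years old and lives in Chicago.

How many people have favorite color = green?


Count: 1

1


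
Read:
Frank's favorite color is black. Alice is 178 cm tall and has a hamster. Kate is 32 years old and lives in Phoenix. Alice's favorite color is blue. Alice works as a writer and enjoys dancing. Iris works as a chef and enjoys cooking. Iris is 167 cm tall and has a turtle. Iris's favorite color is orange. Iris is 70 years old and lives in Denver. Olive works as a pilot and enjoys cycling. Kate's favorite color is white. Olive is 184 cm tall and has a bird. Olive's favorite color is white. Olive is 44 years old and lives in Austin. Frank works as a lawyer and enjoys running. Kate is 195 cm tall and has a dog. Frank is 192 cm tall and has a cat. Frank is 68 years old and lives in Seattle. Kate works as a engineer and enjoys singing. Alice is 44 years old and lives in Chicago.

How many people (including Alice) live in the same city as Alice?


Alice lives in Chicago. Count = 1

1


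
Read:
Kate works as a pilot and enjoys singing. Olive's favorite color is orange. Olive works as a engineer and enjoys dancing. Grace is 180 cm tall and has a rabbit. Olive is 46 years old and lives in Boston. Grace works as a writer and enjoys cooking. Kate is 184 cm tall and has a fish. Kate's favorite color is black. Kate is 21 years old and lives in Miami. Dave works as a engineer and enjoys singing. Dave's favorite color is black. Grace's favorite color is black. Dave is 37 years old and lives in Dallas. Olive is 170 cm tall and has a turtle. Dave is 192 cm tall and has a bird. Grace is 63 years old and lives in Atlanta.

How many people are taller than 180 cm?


Taller than 180: 2

2


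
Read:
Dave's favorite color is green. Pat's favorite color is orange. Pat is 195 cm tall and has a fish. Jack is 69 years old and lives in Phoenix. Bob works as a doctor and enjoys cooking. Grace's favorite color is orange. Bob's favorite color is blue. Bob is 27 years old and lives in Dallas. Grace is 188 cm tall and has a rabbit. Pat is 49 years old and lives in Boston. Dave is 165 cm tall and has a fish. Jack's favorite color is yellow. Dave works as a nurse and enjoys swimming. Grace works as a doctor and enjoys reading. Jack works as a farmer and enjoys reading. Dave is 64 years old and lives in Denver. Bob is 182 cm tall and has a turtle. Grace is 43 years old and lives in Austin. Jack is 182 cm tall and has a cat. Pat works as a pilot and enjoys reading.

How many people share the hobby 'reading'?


Count: 3

3


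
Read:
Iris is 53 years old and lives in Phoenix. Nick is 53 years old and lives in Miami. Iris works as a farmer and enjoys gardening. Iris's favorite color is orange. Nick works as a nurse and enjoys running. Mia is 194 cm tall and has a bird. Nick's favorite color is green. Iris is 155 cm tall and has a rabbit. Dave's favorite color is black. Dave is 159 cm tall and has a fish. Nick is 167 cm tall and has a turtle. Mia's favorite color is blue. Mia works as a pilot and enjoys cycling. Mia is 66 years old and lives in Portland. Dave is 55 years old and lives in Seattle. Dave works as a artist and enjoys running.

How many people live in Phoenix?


Count in Phoenix: 1

1


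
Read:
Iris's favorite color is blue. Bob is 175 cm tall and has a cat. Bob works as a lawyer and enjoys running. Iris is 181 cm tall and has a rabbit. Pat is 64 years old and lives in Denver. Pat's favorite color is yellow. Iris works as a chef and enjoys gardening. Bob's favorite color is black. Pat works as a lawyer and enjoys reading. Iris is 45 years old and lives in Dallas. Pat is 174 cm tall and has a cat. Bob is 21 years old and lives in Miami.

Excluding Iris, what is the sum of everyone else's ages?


Sum (excluding Iris): 85

85


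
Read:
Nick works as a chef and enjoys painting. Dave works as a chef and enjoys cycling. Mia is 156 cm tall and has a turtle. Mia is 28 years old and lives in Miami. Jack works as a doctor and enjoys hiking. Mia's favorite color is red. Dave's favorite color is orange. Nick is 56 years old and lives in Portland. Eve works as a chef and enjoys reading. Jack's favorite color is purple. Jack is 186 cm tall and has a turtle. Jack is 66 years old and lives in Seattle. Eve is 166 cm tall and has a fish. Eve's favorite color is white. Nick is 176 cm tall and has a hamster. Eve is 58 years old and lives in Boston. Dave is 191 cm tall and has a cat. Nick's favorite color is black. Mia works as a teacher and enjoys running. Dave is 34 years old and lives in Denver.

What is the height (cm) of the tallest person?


Tallest: Dave at 191 cm

191


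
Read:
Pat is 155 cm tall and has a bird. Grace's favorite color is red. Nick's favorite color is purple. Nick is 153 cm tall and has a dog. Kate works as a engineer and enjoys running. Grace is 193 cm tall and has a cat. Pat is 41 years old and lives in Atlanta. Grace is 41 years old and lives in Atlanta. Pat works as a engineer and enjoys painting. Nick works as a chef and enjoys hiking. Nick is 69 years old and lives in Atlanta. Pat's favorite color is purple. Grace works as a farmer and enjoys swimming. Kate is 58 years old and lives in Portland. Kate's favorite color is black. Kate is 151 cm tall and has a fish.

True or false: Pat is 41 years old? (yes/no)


Pat is actually 41. yes

yes


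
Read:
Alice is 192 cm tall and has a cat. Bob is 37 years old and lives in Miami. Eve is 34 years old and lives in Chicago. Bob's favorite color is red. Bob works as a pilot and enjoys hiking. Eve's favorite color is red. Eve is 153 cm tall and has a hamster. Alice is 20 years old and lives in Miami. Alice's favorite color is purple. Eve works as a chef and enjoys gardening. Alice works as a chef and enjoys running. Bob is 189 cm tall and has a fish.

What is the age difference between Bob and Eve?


|37 - 34| = 3

3


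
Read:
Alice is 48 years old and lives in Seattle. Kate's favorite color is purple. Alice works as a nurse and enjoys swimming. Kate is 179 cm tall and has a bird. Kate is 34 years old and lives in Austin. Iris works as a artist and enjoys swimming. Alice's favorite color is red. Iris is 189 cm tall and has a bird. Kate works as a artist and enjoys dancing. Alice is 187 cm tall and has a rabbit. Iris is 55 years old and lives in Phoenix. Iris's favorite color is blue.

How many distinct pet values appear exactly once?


Unique pet values: 1

1


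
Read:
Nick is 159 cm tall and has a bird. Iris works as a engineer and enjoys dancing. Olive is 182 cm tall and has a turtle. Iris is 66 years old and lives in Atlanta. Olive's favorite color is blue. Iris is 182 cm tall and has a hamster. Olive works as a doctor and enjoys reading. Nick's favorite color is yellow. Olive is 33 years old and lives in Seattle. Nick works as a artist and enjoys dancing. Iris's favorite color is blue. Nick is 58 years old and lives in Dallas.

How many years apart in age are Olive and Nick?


33 vs 58, diff = 25

25


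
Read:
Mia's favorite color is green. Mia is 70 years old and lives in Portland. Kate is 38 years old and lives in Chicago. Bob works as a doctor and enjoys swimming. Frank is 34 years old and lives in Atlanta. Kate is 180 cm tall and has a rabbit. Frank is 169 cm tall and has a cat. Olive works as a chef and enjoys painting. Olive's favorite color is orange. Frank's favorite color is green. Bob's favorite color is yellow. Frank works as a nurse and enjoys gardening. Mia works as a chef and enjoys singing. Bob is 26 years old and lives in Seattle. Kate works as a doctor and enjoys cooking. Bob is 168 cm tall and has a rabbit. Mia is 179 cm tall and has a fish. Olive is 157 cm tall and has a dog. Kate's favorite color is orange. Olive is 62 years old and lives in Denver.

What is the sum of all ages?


26+62+70+38+34 = 230

230


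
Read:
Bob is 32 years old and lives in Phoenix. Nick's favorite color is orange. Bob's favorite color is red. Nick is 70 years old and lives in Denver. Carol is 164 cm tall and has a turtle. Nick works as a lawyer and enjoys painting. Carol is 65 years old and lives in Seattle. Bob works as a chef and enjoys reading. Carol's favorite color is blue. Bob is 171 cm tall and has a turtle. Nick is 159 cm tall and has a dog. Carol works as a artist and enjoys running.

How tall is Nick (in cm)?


Nick is 159 cm tall

159


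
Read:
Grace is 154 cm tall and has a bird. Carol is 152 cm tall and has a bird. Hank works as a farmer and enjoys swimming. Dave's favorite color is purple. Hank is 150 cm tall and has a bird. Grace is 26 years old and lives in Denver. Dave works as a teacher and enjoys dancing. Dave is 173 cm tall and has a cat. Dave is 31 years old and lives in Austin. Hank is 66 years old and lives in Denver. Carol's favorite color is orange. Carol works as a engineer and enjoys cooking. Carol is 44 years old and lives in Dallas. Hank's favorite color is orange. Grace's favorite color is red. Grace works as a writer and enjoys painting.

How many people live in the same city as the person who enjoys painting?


Person with hobby painting is Grace, city Denver. Count = 2

2


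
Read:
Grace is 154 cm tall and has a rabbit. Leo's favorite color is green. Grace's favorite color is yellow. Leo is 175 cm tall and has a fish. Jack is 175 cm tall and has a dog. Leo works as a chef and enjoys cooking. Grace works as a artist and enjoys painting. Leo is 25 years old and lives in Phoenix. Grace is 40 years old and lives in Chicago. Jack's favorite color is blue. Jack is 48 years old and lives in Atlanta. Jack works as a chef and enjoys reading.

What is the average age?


Sum=113, n=3, avg=37.67

37.67


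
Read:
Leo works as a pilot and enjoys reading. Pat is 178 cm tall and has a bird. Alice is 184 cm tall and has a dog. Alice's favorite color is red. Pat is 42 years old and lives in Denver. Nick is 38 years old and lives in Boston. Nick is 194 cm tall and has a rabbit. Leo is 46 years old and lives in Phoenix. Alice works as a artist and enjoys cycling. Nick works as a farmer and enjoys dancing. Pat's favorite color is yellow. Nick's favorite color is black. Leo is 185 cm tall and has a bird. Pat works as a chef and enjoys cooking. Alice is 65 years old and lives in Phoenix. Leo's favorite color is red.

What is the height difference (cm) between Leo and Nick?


|185 - 194| = 9

9


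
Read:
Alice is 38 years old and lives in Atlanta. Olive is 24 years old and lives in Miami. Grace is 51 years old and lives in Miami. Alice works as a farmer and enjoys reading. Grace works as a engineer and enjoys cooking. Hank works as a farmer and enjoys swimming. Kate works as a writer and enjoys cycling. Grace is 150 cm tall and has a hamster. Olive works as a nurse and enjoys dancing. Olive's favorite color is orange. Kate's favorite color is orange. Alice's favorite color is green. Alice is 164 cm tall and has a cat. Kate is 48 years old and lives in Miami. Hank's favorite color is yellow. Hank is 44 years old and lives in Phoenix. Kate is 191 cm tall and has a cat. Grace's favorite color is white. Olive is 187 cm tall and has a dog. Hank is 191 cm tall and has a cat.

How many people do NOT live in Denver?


Not in Denver: 5

5


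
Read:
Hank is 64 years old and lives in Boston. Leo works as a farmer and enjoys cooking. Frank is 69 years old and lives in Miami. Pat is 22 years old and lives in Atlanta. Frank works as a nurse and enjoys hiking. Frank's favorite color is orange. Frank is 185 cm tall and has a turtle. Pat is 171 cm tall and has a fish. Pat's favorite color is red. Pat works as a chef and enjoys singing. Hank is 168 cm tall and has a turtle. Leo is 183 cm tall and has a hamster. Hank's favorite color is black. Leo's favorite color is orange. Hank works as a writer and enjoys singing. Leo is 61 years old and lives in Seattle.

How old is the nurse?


The nurse is Frank, age 69

69


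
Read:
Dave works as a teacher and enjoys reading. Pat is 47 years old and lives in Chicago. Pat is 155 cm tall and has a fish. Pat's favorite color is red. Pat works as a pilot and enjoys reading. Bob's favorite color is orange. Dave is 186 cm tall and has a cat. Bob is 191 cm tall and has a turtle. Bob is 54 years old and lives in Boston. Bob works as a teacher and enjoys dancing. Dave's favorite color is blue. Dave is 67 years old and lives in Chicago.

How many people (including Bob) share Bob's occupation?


Bob is a teacher. Count = 2

2


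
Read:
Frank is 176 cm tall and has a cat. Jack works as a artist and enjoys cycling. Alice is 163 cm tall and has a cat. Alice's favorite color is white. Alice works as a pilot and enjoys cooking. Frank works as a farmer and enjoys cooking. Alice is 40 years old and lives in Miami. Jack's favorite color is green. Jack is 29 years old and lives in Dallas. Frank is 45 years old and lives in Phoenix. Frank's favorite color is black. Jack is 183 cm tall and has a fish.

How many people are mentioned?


People: Frank, Jack, Alice. Count = 3

3


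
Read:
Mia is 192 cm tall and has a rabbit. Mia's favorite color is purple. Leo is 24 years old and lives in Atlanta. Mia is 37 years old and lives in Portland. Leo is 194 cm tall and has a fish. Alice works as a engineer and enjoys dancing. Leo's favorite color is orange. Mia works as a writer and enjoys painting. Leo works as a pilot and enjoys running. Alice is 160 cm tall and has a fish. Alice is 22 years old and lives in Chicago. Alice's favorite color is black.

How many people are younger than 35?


Filter: 2

2


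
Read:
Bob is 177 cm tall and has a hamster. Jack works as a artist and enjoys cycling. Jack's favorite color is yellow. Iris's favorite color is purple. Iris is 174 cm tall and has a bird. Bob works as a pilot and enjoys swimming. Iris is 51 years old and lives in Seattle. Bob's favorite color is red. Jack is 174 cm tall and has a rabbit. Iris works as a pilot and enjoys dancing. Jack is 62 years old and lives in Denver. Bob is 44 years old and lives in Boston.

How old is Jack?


Jack is 62 years old

62


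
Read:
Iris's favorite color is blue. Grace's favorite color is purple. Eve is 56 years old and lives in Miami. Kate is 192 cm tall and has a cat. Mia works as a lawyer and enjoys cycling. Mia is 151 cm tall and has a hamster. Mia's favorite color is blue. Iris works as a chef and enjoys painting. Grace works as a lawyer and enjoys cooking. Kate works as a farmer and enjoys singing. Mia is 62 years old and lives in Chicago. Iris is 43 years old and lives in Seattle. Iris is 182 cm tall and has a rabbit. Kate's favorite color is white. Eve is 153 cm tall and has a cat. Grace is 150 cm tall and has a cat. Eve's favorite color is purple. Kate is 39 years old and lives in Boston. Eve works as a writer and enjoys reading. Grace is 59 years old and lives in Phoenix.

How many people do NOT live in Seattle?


Not in Seattle: 4

4


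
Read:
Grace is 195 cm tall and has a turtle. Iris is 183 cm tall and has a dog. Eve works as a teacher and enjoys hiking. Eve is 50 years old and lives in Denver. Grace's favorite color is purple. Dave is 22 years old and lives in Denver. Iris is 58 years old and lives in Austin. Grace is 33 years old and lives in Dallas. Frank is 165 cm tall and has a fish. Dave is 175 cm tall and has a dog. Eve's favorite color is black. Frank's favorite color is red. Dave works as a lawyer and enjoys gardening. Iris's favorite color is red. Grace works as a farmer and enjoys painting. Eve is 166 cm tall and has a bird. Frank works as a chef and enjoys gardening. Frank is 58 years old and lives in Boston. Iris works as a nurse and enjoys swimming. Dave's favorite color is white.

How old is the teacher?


The teacher is Eve, age 50

50


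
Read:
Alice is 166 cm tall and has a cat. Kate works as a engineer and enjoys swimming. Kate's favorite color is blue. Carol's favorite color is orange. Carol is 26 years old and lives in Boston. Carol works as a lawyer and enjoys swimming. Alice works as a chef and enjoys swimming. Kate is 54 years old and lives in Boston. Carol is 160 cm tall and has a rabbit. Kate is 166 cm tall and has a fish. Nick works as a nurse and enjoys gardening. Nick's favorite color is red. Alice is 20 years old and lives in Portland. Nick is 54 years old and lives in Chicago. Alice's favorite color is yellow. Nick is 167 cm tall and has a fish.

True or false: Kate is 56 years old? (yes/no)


Kate is actually 54. no

no


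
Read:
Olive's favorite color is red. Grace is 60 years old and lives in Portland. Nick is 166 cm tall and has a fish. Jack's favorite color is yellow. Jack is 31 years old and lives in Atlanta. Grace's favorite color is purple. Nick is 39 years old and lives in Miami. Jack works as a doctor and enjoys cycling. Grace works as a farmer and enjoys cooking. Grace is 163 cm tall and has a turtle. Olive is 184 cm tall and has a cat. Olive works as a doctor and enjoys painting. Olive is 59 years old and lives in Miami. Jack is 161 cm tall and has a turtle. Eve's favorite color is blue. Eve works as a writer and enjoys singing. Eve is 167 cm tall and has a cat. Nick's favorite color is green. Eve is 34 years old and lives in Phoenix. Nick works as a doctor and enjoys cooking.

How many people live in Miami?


Count in Miami: 2

2


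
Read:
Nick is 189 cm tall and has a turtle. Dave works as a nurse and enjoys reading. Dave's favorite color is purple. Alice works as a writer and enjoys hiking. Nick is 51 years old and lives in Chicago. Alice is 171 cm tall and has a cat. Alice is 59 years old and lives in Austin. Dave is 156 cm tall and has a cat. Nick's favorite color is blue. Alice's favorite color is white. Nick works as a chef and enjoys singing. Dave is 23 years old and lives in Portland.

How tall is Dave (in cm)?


Dave is 156 cm tall

156


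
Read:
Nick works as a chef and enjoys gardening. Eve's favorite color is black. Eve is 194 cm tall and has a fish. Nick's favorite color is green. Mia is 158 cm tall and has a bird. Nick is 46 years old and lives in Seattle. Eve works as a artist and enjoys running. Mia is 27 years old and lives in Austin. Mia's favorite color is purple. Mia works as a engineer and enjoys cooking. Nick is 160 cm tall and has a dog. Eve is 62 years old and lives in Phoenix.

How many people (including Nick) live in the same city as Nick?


Nick lives in Seattle. Count = 1

1


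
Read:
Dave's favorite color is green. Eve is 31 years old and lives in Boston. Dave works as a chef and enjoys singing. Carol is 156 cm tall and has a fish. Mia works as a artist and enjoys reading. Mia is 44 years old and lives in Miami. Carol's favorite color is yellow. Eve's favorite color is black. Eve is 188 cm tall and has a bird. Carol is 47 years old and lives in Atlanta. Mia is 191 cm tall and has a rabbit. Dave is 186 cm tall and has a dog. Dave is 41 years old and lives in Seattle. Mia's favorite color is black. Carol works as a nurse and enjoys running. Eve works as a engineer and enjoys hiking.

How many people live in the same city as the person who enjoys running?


Person with hobby running is Carol, city Atlanta. Count = 1

1


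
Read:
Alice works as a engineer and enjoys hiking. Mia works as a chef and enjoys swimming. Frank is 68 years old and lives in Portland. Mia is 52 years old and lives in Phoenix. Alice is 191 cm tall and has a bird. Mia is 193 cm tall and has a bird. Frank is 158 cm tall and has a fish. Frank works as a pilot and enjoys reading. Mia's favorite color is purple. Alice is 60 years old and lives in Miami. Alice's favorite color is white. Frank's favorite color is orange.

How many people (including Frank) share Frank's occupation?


Frank is a pilot. Count = 1

1


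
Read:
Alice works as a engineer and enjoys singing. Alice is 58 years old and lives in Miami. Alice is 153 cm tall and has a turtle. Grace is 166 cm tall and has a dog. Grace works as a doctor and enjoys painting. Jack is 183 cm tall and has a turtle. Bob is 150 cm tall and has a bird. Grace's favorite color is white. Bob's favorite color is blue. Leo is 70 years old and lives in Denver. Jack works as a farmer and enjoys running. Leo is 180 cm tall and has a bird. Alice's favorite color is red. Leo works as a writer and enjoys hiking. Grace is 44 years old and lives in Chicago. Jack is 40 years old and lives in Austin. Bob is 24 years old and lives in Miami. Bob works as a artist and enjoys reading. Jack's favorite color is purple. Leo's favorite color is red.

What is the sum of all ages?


44+70+40+58+24 = 236

236


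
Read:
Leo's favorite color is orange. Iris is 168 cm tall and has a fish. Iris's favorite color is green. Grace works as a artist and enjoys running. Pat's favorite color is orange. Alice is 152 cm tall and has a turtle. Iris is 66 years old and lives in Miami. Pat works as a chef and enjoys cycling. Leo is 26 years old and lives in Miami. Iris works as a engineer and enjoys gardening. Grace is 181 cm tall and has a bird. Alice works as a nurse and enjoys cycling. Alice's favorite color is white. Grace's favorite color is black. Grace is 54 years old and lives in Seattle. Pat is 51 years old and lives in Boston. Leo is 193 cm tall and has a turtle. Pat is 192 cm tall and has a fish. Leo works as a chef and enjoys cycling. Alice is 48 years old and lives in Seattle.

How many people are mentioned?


People: Grace, Alice, Iris, Pat, Leo. Count = 5

5


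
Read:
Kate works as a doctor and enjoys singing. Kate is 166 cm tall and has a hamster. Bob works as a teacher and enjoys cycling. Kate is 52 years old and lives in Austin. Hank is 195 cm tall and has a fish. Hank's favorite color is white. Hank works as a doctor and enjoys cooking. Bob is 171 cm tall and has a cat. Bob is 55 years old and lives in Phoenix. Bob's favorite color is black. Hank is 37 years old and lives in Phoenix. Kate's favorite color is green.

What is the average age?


Sum=144, n=3, avg=48

48
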